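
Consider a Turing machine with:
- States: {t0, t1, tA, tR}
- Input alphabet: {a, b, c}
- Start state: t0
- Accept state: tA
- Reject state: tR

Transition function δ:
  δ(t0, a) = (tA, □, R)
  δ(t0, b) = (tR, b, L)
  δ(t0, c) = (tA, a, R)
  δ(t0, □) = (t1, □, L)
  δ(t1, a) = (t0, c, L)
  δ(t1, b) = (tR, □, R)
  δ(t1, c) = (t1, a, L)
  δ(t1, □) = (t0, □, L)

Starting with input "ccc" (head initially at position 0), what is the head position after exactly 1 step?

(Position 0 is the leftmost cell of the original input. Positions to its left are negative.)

Execution trace (head position shown):
Step 0: [t0]ccc  (head at position 0)
Step 1: move right → a[tA]cc  (head at position 1)

After 1 step, the head is at position 1.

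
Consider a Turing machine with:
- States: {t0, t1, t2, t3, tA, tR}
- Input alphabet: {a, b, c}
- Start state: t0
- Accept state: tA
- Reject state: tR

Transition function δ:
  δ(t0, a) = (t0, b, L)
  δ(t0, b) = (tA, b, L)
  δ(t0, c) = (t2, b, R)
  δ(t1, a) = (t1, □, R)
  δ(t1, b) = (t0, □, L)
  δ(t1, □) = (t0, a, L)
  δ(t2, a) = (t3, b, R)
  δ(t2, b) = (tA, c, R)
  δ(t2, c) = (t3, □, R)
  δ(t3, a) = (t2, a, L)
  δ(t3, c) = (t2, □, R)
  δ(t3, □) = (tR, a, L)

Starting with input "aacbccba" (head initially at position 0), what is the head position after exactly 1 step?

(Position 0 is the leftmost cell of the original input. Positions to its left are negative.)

Execution trace (head position shown):
Step 0: [t0]aacbccba  (head at position 0)
Step 1: move left → [t0]□bacbccba  (head at position -1)

After 1 step, the head is at position -1.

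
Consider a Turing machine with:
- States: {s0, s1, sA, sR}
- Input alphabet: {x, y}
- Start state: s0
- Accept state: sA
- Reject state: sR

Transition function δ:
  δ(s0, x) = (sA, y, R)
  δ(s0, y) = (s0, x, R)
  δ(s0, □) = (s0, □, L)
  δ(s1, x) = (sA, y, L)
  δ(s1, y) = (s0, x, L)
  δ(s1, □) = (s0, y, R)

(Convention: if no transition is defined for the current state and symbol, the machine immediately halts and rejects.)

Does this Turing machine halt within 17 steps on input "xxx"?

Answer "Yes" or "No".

Execution trace:
Initial: [s0]xxx
Step 1: δ(s0, x) = (sA, y, R) → y[sA]xx

The machine reaches the accept state sA and halts.
The machine halted after 1 step (within the 17-step bound).

Answer: Yes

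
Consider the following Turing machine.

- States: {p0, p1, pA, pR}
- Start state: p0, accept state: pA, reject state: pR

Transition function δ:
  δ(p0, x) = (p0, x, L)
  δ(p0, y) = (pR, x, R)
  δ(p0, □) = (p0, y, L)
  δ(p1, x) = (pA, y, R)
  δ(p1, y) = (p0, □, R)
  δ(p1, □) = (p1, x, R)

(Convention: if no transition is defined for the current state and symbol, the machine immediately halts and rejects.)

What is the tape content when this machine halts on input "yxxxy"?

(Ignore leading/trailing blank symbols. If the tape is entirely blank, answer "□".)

Execution trace:
Initial: [p0]yxxxy
Step 1: δ(p0, y) = (pR, x, R) → x[pR]xxxy

The machine reaches the reject state pR and halts.

Final tape (ignoring leading/trailing blanks): xxxxy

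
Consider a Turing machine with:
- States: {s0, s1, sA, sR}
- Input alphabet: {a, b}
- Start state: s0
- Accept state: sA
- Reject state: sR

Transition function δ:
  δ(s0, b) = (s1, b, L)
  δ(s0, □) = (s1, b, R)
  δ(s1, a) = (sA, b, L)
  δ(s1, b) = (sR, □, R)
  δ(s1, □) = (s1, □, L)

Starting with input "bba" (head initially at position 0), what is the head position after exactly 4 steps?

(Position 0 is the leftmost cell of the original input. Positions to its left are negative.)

Execution trace (head position shown):
Step 0: [s0]bba  (head at position 0)
Step 1: move left → [s1]□bba  (head at position -1)
Step 2: move left → [s1]□□bba  (head at position -2)
Step 3: move left → [s1]□□□bba  (head at position -3)
Step 4: move left → [s1]□□□□bba  (head at position -4)

After 4 steps, the head is at position -4.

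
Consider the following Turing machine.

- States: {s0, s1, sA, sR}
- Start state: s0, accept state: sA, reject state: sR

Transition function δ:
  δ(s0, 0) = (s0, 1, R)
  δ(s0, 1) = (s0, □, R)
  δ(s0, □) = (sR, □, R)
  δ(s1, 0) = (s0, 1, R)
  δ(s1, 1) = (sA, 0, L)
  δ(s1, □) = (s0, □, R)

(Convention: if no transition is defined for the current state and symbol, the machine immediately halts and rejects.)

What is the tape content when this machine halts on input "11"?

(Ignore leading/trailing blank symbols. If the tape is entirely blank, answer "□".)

Execution trace:
Initial: [s0]11
Step 1: δ(s0, 1) = (s0, □, R) → □[s0]1
Step 2: δ(s0, 1) = (s0, □, R) → □□[s0]□
Step 3: δ(s0, □) = (sR, □, R) → □□□[sR]□

The machine reaches the reject state sR and halts.

Final tape (ignoring leading/trailing blanks): □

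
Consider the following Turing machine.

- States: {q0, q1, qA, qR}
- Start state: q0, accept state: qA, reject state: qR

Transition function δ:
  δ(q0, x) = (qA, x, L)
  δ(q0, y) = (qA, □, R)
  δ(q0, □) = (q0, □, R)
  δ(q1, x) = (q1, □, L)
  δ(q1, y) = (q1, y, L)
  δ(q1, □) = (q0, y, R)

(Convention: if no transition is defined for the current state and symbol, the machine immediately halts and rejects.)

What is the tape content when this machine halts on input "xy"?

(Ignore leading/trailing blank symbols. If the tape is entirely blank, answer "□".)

Execution trace:
Initial: [q0]xy
Step 1: δ(q0, x) = (qA, x, L) → [qA]□xy

The machine reaches the accept state qA and halts.

Final tape (ignoring leading/trailing blanks): xy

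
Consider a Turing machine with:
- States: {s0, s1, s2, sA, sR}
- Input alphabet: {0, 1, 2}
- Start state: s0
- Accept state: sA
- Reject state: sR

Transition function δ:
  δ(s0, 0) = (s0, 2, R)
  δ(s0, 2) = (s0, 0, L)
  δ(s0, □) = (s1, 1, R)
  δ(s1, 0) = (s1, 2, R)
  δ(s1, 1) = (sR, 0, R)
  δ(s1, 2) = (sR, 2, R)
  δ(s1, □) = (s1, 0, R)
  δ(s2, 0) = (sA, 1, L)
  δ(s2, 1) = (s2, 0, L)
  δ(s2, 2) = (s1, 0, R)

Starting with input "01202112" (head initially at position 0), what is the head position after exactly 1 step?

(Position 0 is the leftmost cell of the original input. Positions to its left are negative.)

Execution trace (head position shown):
Step 0: [s0]01202112  (head at position 0)
Step 1: move right → 2[s0]1202112  (head at position 1)

After 1 step, the head is at position 1.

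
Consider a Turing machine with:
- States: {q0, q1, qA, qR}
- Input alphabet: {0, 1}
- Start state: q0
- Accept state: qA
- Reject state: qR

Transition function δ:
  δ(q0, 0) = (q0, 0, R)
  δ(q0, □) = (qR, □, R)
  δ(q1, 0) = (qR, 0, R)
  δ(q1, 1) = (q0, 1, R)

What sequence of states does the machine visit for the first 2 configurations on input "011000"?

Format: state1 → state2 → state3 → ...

Execution trace:
Initial: [q0]011000
Step 1: δ(q0, 0) = (q0, 0, R) → 0[q0]11000

No transition is defined for δ(q0, 1). By convention the machine halts and rejects.

State sequence: q0 → q0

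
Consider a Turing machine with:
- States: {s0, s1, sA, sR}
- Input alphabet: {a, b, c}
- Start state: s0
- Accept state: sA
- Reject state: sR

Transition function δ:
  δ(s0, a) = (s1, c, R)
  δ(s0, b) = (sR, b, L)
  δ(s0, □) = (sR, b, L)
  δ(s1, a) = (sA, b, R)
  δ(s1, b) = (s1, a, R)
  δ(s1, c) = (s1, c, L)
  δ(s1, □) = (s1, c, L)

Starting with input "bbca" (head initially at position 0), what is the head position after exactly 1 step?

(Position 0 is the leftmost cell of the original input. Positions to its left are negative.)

Execution trace (head position shown):
Step 0: [s0]bbca  (head at position 0)
Step 1: move left → [sR]□bbca  (head at position -1)

After 1 step, the head is at position -1.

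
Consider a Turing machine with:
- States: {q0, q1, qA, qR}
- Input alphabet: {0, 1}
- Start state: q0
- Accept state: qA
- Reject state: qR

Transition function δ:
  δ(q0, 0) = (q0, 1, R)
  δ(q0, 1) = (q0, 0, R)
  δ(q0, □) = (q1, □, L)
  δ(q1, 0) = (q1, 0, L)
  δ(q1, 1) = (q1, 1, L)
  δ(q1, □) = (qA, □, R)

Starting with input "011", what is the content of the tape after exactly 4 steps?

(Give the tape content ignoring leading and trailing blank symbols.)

Execution trace:
Initial: [q0]011
Step 1: δ(q0, 0) = (q0, 1, R) → 1[q0]11
Step 2: δ(q0, 1) = (q0, 0, R) → 10[q0]1
Step 3: δ(q0, 1) = (q0, 0, R) → 100[q0]□
Step 4: δ(q0, □) = (q1, □, L) → 10[q1]0□

After 4 steps, the tape (ignoring leading/trailing blanks) is: 100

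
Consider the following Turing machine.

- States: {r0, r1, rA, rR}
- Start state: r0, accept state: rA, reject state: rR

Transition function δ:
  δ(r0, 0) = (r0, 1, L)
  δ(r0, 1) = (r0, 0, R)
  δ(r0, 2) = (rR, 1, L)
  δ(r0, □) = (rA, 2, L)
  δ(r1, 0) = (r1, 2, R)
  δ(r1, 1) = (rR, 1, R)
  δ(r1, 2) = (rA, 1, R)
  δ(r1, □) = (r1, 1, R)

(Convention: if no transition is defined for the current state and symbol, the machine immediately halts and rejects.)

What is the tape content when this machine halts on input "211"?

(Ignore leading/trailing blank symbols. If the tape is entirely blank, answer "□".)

Execution trace:
Initial: [r0]211
Step 1: δ(r0, 2) = (rR, 1, L) → [rR]□111

The machine reaches the reject state rR and halts.

Final tape (ignoring leading/trailing blanks): 111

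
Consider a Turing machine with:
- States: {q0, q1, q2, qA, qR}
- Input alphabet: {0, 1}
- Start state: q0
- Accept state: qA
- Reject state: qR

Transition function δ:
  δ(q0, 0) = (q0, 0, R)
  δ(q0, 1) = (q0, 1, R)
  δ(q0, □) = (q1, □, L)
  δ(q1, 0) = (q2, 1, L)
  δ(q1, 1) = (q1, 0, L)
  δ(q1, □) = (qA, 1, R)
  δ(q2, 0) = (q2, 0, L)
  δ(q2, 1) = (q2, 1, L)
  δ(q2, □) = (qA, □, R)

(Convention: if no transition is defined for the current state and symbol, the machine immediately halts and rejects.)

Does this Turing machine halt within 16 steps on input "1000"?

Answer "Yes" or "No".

Execution trace:
Initial: [q0]1000
Step 1: δ(q0, 1) = (q0, 1, R) → 1[q0]000
Step 2: δ(q0, 0) = (q0, 0, R) → 10[q0]00
Step 3: δ(q0, 0) = (q0, 0, R) → 100[q0]0
Step 4: δ(q0, 0) = (q0, 0, R) → 1000[q0]□
Step 5: δ(q0, □) = (q1, □, L) → 100[q1]0□
Step 6: δ(q1, 0) = (q2, 1, L) → 10[q2]01□
Step 7: δ(q2, 0) = (q2, 0, L) → 1[q2]001□
Step 8: δ(q2, 0) = (q2, 0, L) → [q2]1001□
Step 9: δ(q2, 1) = (q2, 1, L) → [q2]□1001□
Step 10: δ(q2, □) = (qA, □, R) → □[qA]1001□

The machine reaches the accept state qA and halts.
The machine halted after 10 steps (within the 16-step bound).

Answer: Yes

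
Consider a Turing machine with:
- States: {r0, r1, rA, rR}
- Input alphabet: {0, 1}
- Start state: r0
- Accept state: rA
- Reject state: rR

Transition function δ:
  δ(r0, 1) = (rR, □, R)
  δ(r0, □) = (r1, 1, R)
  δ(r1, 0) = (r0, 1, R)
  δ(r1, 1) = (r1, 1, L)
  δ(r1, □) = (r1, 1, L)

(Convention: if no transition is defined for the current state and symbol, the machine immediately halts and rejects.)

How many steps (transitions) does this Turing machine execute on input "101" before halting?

Execution trace:
Initial: [r0]101
Step 1: δ(r0, 1) = (rR, □, R) → □[rR]01

The machine reaches the reject state rR and halts.

The machine executed 1 step before halting.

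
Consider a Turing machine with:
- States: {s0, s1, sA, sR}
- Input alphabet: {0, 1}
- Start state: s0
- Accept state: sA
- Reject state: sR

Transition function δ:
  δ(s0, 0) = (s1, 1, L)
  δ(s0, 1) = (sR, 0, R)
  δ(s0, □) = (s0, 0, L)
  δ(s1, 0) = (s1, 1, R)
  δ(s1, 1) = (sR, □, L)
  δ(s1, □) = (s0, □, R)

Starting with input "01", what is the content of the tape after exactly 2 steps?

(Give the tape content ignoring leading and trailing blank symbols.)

Execution trace:
Initial: [s0]01
Step 1: δ(s0, 0) = (s1, 1, L) → [s1]□11
Step 2: δ(s1, □) = (s0, □, R) → □[s0]11

After 2 steps, the tape (ignoring leading/trailing blanks) is: 11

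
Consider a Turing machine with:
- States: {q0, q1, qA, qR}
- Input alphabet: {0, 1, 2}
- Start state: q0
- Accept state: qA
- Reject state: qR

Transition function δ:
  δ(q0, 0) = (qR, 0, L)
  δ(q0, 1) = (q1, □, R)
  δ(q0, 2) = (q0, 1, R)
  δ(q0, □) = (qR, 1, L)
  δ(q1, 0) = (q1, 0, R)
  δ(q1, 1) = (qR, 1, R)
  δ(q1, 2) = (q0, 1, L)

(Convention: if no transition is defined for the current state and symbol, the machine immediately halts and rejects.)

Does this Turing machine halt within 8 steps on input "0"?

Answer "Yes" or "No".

Execution trace:
Initial: [q0]0
Step 1: δ(q0, 0) = (qR, 0, L) → [qR]□0

The machine reaches the reject state qR and halts.
The machine halted after 1 step (within the 8-step bound).

Answer: Yes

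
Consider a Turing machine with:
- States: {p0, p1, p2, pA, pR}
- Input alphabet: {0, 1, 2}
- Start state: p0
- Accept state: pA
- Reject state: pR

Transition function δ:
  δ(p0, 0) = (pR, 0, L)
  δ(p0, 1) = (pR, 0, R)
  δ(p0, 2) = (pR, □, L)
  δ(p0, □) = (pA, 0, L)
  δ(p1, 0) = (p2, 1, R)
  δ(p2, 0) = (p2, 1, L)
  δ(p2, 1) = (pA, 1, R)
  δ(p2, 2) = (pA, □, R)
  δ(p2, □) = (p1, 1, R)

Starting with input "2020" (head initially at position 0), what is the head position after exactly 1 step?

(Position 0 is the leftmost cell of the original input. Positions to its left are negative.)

Execution trace (head position shown):
Step 0: [p0]2020  (head at position 0)
Step 1: move left → [pR]□□020  (head at position -1)

After 1 step, the head is at position -1.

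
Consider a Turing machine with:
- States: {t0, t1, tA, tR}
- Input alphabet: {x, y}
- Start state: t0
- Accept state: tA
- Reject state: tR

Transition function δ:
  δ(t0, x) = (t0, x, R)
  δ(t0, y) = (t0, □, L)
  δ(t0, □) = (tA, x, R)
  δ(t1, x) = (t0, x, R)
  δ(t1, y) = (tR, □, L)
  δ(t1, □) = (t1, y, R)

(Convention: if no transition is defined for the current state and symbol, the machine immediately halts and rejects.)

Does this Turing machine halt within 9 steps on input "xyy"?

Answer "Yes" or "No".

Execution trace:
Initial: [t0]xyy
Step 1: δ(t0, x) = (t0, x, R) → x[t0]yy
Step 2: δ(t0, y) = (t0, □, L) → [t0]x□y
Step 3: δ(t0, x) = (t0, x, R) → x[t0]□y
Step 4: δ(t0, □) = (tA, x, R) → xx[tA]y

The machine reaches the accept state tA and halts.
The machine halted after 4 steps (within the 9-step bound).

Answer: Yes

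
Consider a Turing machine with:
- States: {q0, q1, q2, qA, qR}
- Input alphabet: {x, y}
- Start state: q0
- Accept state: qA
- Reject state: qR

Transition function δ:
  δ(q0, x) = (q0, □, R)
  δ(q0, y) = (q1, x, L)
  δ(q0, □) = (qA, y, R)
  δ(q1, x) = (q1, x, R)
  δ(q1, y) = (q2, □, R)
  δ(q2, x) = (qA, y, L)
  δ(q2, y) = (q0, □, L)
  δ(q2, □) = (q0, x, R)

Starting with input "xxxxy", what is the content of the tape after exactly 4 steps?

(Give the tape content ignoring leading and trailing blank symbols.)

Execution trace:
Initial: [q0]xxxxy
Step 1: δ(q0, x) = (q0, □, R) → □[q0]xxxy
Step 2: δ(q0, x) = (q0, □, R) → □□[q0]xxy
Step 3: δ(q0, x) = (q0, □, R) → □□□[q0]xy
Step 4: δ(q0, x) = (q0, □, R) → □□□□[q0]y

After 4 steps, the tape (ignoring leading/trailing blanks) is: y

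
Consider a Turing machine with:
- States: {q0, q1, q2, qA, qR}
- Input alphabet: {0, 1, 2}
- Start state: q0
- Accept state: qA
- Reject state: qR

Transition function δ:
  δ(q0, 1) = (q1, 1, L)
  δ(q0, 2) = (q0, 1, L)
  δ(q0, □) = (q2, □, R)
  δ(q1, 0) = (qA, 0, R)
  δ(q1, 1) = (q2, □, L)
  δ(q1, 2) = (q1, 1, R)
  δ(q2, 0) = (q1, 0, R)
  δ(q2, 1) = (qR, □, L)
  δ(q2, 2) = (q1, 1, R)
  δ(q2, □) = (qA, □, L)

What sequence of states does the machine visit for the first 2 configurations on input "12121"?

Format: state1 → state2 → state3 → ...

Execution trace:
Initial: [q0]12121
Step 1: δ(q0, 1) = (q1, 1, L) → [q1]□12121

No transition is defined for δ(q1, □). By convention the machine halts and rejects.

State sequence: q0 → q1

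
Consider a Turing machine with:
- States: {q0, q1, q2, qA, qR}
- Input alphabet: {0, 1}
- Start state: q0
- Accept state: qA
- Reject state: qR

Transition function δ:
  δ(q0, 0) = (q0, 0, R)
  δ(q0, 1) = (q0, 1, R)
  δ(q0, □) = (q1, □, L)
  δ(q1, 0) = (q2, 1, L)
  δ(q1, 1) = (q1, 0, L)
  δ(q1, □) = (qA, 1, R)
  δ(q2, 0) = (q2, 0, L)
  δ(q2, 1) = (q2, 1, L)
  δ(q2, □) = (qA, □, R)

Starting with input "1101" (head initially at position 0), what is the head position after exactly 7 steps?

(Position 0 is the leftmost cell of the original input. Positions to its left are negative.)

Execution trace (head position shown):
Step 0: [q0]1101  (head at position 0)
Step 1: move right → 1[q0]101  (head at position 1)
Step 2: move right → 11[q0]01  (head at position 2)
Step 3: move right → 110[q0]1  (head at position 3)
Step 4: move right → 1101[q0]□  (head at position 4)
Step 5: move left → 110[q1]1□  (head at position 3)
Step 6: move left → 11[q1]00□  (head at position 2)
Step 7: move left → 1[q2]110□  (head at position 1)

After 7 steps, the head is at position 1.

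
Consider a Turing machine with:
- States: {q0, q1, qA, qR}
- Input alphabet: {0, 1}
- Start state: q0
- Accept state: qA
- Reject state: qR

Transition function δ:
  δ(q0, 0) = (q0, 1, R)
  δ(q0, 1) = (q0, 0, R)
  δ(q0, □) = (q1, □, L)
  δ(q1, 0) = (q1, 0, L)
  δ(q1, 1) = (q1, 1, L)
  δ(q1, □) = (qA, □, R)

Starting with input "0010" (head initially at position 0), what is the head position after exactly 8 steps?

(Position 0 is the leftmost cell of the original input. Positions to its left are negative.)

Execution trace (head position shown):
Step 0: [q0]0010  (head at position 0)
Step 1: move right → 1[q0]010  (head at position 1)
Step 2: move right → 11[q0]10  (head at position 2)
Step 3: move right → 110[q0]0  (head at position 3)
Step 4: move right → 1101[q0]□  (head at position 4)
Step 5: move left → 110[q1]1□  (head at position 3)
Step 6: move left → 11[q1]01□  (head at position 2)
Step 7: move left → 1[q1]101□  (head at position 1)
Step 8: move left → [q1]1101□  (head at position 0)

After 8 steps, the head is at position 0.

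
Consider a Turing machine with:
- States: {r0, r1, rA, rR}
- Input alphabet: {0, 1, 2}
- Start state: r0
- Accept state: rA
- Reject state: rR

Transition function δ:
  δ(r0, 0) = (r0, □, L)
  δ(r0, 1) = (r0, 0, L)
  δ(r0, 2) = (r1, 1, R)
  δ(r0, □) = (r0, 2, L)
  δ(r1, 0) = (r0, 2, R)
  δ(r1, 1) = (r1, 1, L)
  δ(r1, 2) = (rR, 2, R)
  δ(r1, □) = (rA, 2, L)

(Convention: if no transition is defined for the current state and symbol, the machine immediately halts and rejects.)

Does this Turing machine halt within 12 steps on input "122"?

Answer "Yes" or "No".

Execution trace:
Initial: [r0]122
Step 1: δ(r0, 1) = (r0, 0, L) → [r0]□022
Step 2: δ(r0, □) = (r0, 2, L) → [r0]□2022
Step 3: δ(r0, □) = (r0, 2, L) → [r0]□22022
Step 4: δ(r0, □) = (r0, 2, L) → [r0]□222022
Step 5: δ(r0, □) = (r0, 2, L) → [r0]□2222022
Step 6: δ(r0, □) = (r0, 2, L) → [r0]□22222022
Step 7: δ(r0, □) = (r0, 2, L) → [r0]□222222022
Step 8: δ(r0, □) = (r0, 2, L) → [r0]□2222222022
Step 9: δ(r0, □) = (r0, 2, L) → [r0]□22222222022
Step 10: δ(r0, □) = (r0, 2, L) → [r0]□222222222022
Step 11: δ(r0, □) = (r0, 2, L) → [r0]□2222222222022
Step 12: δ(r0, □) = (r0, 2, L) → [r0]□22222222222022

The machine has not reached a halting state after 12 steps.
The machine did not halt within the 12-step bound.

Answer: No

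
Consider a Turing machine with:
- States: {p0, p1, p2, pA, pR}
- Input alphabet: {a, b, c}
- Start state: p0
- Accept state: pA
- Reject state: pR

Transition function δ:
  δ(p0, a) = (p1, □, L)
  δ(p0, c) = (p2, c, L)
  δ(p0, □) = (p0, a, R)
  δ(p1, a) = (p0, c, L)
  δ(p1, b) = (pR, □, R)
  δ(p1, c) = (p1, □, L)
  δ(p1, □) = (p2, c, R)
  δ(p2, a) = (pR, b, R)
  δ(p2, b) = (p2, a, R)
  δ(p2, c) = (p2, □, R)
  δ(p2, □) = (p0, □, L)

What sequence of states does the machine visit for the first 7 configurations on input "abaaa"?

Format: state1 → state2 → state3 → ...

Execution trace:
Initial: [p0]abaaa
Step 1: δ(p0, a) = (p1, □, L) → [p1]□□baaa
Step 2: δ(p1, □) = (p2, c, R) → c[p2]□baaa
Step 3: δ(p2, □) = (p0, □, L) → [p0]c□baaa
Step 4: δ(p0, c) = (p2, c, L) → [p2]□c□baaa
Step 5: δ(p2, □) = (p0, □, L) → [p0]□□c□baaa
Step 6: δ(p0, □) = (p0, a, R) → a[p0]□c□baaa

State sequence: p0 → p1 → p2 → p0 → p2 → p0 → p0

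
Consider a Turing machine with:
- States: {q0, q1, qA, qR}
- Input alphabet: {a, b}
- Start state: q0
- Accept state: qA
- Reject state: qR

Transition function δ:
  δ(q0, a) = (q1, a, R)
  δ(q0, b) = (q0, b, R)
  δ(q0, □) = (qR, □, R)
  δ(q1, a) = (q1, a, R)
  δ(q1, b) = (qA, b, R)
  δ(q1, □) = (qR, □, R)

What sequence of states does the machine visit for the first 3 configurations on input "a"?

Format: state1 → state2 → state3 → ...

Execution trace:
Initial: [q0]a
Step 1: δ(q0, a) = (q1, a, R) → a[q1]□
Step 2: δ(q1, □) = (qR, □, R) → a□[qR]□

The machine reaches the reject state qR and halts.

State sequence: q0 → q1 → qR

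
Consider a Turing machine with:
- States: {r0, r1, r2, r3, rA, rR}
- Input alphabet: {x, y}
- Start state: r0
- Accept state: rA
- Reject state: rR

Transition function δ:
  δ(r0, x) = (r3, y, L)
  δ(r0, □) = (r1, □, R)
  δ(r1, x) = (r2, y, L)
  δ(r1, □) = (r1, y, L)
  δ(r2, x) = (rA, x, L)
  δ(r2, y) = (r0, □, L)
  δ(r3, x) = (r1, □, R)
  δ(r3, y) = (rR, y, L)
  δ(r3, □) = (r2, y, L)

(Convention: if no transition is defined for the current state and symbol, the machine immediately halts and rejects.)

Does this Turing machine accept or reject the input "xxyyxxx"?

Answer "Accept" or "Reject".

Execution trace:
Initial: [r0]xxyyxxx
Step 1: δ(r0, x) = (r3, y, L) → [r3]□yxyyxxx
Step 2: δ(r3, □) = (r2, y, L) → [r2]□yyxyyxxx

No transition is defined for δ(r2, □). By convention the machine halts and rejects.

Answer: Reject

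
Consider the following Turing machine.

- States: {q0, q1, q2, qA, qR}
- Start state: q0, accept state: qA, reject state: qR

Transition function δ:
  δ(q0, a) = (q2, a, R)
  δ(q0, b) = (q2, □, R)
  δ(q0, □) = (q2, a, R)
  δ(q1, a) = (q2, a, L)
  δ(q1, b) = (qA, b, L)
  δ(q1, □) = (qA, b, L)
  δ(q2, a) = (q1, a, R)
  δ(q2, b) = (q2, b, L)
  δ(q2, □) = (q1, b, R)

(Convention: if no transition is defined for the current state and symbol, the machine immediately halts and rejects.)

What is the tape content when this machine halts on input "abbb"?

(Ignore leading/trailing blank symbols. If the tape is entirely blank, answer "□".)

Execution trace:
Initial: [q0]abbb
Step 1: δ(q0, a) = (q2, a, R) → a[q2]bbb
Step 2: δ(q2, b) = (q2, b, L) → [q2]abbb
Step 3: δ(q2, a) = (q1, a, R) → a[q1]bbb
Step 4: δ(q1, b) = (qA, b, L) → [qA]abbb

The machine reaches the accept state qA and halts.

Final tape (ignoring leading/trailing blanks): abbb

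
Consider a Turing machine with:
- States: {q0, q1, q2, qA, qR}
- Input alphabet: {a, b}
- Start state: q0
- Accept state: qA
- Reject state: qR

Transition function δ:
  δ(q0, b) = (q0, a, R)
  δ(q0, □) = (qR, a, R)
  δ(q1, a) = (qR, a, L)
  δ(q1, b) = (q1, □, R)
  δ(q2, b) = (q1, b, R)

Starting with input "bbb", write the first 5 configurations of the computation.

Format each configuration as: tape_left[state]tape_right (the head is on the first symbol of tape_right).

Transitions applied:
Step 1: δ(q0, b) = (q0, a, R)
Step 2: δ(q0, b) = (q0, a, R)
Step 3: δ(q0, b) = (q0, a, R)
Step 4: δ(q0, □) = (qR, a, R)

The first 5 configurations are:
[q0]bbb ⊢ a[q0]bb ⊢ aa[q0]b ⊢ aaa[q0]□ ⊢ aaaa[qR]□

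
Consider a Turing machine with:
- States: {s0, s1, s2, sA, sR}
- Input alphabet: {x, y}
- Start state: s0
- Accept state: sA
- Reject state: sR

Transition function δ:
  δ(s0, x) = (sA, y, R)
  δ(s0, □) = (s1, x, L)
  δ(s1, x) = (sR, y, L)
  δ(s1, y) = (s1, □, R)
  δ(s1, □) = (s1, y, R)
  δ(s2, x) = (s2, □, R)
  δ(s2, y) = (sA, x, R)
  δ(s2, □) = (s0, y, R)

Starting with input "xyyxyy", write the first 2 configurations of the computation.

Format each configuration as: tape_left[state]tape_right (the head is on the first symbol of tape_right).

Transitions applied:
Step 1: δ(s0, x) = (sA, y, R)

The first 2 configurations are:
[s0]xyyxyy ⊢ y[sA]yyxyy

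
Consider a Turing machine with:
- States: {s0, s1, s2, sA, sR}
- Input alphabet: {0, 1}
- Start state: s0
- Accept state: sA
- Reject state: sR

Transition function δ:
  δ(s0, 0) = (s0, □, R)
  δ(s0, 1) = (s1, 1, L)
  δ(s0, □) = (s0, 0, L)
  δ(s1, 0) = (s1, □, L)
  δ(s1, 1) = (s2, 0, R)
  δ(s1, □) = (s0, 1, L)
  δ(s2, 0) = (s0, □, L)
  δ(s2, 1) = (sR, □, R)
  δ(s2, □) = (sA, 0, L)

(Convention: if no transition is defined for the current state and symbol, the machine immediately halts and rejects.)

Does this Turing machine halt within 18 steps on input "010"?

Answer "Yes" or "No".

Execution trace:
Initial: [s0]010
Step 1: δ(s0, 0) = (s0, □, R) → □[s0]10
Step 2: δ(s0, 1) = (s1, 1, L) → [s1]□10
Step 3: δ(s1, □) = (s0, 1, L) → [s0]□110
Step 4: δ(s0, □) = (s0, 0, L) → [s0]□0110
Step 5: δ(s0, □) = (s0, 0, L) → [s0]□00110
Step 6: δ(s0, □) = (s0, 0, L) → [s0]□000110
Step 7: δ(s0, □) = (s0, 0, L) → [s0]□0000110
Step 8: δ(s0, □) = (s0, 0, L) → [s0]□00000110
Step 9: δ(s0, □) = (s0, 0, L) → [s0]□000000110
Step 10: δ(s0, □) = (s0, 0, L) → [s0]□0000000110
Step 11: δ(s0, □) = (s0, 0, L) → [s0]□00000000110
Step 12: δ(s0, □) = (s0, 0, L) → [s0]□000000000110
Step 13: δ(s0, □) = (s0, 0, L) → [s0]□0000000000110
Step 14: δ(s0, □) = (s0, 0, L) → [s0]□00000000000110
Step 15: δ(s0, □) = (s0, 0, L) → [s0]□000000000000110
Step 16: δ(s0, □) = (s0, 0, L) → [s0]□0000000000000110
Step 17: δ(s0, □) = (s0, 0, L) → [s0]□00000000000000110
Step 18: δ(s0, □) = (s0, 0, L) → [s0]□000000000000000110

The machine has not reached a halting state after 18 steps.
The machine did not halt within the 18-step bound.

Answer: No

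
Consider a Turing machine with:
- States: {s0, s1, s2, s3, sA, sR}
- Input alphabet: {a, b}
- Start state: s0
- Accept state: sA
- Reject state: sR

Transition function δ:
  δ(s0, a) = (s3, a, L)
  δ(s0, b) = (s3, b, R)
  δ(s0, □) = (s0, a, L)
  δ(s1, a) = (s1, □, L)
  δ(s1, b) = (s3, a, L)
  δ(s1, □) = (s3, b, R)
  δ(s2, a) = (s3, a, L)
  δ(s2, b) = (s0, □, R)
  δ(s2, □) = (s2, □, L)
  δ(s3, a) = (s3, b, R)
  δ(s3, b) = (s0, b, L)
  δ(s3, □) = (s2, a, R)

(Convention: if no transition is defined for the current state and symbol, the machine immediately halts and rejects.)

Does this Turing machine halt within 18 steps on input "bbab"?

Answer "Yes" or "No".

Execution trace:
Initial: [s0]bbab
Step 1: δ(s0, b) = (s3, b, R) → b[s3]bab
Step 2: δ(s3, b) = (s0, b, L) → [s0]bbab
Step 3: δ(s0, b) = (s3, b, R) → b[s3]bab
Step 4: δ(s3, b) = (s0, b, L) → [s0]bbab
Step 5: δ(s0, b) = (s3, b, R) → b[s3]bab
Step 6: δ(s3, b) = (s0, b, L) → [s0]bbab
Step 7: δ(s0, b) = (s3, b, R) → b[s3]bab
Step 8: δ(s3, b) = (s0, b, L) → [s0]bbab
Step 9: δ(s0, b) = (s3, b, R) → b[s3]bab
Step 10: δ(s3, b) = (s0, b, L) → [s0]bbab
Step 11: δ(s0, b) = (s3, b, R) → b[s3]bab
Step 12: δ(s3, b) = (s0, b, L) → [s0]bbab
Step 13: δ(s0, b) = (s3, b, R) → b[s3]bab
Step 14: δ(s3, b) = (s0, b, L) → [s0]bbab
Step 15: δ(s0, b) = (s3, b, R) → b[s3]bab
Step 16: δ(s3, b) = (s0, b, L) → [s0]bbab
Step 17: δ(s0, b) = (s3, b, R) → b[s3]bab
Step 18: δ(s3, b) = (s0, b, L) → [s0]bbab

The machine has not reached a halting state after 18 steps.
The machine did not halt within the 18-step bound.

Answer: No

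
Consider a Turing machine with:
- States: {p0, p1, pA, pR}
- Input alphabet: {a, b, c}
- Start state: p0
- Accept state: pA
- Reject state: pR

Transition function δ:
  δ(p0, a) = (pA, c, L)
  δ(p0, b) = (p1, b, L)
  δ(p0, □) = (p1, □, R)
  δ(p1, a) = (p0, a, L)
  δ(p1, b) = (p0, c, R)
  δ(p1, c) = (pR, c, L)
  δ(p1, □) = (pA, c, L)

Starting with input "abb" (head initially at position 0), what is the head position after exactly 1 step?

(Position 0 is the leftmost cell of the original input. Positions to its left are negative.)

Execution trace (head position shown):
Step 0: [p0]abb  (head at position 0)
Step 1: move left → [pA]□cbb  (head at position -1)

After 1 step, the head is at position -1.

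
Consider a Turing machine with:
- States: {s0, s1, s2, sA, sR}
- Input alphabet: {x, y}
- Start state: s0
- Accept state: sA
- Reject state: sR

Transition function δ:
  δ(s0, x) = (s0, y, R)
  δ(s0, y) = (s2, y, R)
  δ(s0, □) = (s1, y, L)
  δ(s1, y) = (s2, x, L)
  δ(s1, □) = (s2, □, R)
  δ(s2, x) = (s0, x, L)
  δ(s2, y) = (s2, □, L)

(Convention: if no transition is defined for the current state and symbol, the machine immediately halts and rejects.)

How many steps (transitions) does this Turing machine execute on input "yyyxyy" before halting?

Execution trace:
Initial: [s0]yyyxyy
Step 1: δ(s0, y) = (s2, y, R) → y[s2]yyxyy
Step 2: δ(s2, y) = (s2, □, L) → [s2]y□yxyy
Step 3: δ(s2, y) = (s2, □, L) → [s2]□□□yxyy

No transition is defined for δ(s2, □). By convention the machine halts and rejects.

The machine executed 3 steps before halting.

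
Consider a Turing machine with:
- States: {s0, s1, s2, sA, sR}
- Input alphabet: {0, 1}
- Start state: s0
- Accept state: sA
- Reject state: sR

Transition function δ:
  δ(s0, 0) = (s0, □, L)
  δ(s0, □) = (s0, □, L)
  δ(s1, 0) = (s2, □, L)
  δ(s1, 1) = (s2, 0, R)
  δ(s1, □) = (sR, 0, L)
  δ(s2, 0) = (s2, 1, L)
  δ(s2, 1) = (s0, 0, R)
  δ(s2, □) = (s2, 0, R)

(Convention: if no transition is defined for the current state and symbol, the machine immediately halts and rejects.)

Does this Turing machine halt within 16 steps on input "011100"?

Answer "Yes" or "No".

Execution trace:
Initial: [s0]011100
Step 1: δ(s0, 0) = (s0, □, L) → [s0]□□11100
Step 2: δ(s0, □) = (s0, □, L) → [s0]□□□11100
Step 3: δ(s0, □) = (s0, □, L) → [s0]□□□□11100
Step 4: δ(s0, □) = (s0, □, L) → [s0]□□□□□11100
Step 5: δ(s0, □) = (s0, □, L) → [s0]□□□□□□11100
Step 6: δ(s0, □) = (s0, □, L) → [s0]□□□□□□□11100
Step 7: δ(s0, □) = (s0, □, L) → [s0]□□□□□□□□11100
Step 8: δ(s0, □) = (s0, □, L) → [s0]□□□□□□□□□11100
Step 9: δ(s0, □) = (s0, □, L) → [s0]□□□□□□□□□□11100
Step 10: δ(s0, □) = (s0, □, L) → [s0]□□□□□□□□□□□11100
Step 11: δ(s0, □) = (s0, □, L) → [s0]□□□□□□□□□□□□11100
Step 12: δ(s0, □) = (s0, □, L) → [s0]□□□□□□□□□□□□□11100
Step 13: δ(s0, □) = (s0, □, L) → [s0]□□□□□□□□□□□□□□11100
Step 14: δ(s0, □) = (s0, □, L) → [s0]□□□□□□□□□□□□□□□11100
Step 15: δ(s0, □) = (s0, □, L) → [s0]□□□□□□□□□□□□□□□□11100
Step 16: δ(s0, □) = (s0, □, L) → [s0]□□□□□□□□□□□□□□□□□11100

The machine has not reached a halting state after 16 steps.
The machine did not halt within the 16-step bound.

Answer: No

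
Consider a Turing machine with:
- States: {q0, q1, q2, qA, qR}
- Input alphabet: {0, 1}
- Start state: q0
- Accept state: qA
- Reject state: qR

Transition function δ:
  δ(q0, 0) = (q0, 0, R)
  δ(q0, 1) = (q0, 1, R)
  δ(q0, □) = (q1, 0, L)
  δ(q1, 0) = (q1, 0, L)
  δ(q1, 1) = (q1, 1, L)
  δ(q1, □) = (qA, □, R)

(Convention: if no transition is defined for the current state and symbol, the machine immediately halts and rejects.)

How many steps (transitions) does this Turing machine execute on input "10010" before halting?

Execution trace:
Initial: [q0]10010
Step 1: δ(q0, 1) = (q0, 1, R) → 1[q0]0010
Step 2: δ(q0, 0) = (q0, 0, R) → 10[q0]010
Step 3: δ(q0, 0) = (q0, 0, R) → 100[q0]10
Step 4: δ(q0, 1) = (q0, 1, R) → 1001[q0]0
Step 5: δ(q0, 0) = (q0, 0, R) → 10010[q0]□
Step 6: δ(q0, □) = (q1, 0, L) → 1001[q1]00
Step 7: δ(q1, 0) = (q1, 0, L) → 100[q1]100
Step 8: δ(q1, 1) = (q1, 1, L) → 10[q1]0100
Step 9: δ(q1, 0) = (q1, 0, L) → 1[q1]00100
Step 10: δ(q1, 0) = (q1, 0, L) → [q1]100100
Step 11: δ(q1, 1) = (q1, 1, L) → [q1]□100100
Step 12: δ(q1, □) = (qA, □, R) → □[qA]100100

The machine reaches the accept state qA and halts.

The machine executed 12 steps before halting.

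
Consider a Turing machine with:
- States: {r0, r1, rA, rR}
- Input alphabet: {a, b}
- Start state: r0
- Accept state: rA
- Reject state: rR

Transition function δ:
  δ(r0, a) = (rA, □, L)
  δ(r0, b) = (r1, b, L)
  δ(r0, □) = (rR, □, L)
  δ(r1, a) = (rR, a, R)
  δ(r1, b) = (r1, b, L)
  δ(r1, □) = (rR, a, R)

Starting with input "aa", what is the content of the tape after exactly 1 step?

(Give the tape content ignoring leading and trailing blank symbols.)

Execution trace:
Initial: [r0]aa
Step 1: δ(r0, a) = (rA, □, L) → [rA]□□a

The machine reaches the accept state rA and halts.

After 1 step, the tape (ignoring leading/trailing blanks) is: a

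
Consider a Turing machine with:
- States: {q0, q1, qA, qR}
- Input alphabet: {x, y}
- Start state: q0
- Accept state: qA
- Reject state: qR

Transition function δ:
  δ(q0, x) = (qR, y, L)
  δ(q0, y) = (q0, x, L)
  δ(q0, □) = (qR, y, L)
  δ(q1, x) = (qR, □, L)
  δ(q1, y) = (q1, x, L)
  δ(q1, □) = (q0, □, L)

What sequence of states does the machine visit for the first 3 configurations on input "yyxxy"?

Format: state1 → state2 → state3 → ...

Execution trace:
Initial: [q0]yyxxy
Step 1: δ(q0, y) = (q0, x, L) → [q0]□xyxxy
Step 2: δ(q0, □) = (qR, y, L) → [qR]□yxyxxy

The machine reaches the reject state qR and halts.

State sequence: q0 → q0 → qR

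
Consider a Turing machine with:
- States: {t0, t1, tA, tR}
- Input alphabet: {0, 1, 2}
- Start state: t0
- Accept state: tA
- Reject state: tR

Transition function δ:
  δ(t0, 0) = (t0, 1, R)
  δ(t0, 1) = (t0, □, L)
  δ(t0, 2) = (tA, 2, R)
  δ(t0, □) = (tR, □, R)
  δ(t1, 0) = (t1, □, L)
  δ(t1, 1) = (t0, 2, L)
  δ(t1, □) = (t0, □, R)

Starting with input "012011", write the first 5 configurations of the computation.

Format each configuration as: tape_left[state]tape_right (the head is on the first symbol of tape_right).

Transitions applied:
Step 1: δ(t0, 0) = (t0, 1, R)
Step 2: δ(t0, 1) = (t0, □, L)
Step 3: δ(t0, 1) = (t0, □, L)
Step 4: δ(t0, □) = (tR, □, R)

The first 5 configurations are:
[t0]012011 ⊢ 1[t0]12011 ⊢ [t0]1□2011 ⊢ [t0]□□□2011 ⊢ □[tR]□□2011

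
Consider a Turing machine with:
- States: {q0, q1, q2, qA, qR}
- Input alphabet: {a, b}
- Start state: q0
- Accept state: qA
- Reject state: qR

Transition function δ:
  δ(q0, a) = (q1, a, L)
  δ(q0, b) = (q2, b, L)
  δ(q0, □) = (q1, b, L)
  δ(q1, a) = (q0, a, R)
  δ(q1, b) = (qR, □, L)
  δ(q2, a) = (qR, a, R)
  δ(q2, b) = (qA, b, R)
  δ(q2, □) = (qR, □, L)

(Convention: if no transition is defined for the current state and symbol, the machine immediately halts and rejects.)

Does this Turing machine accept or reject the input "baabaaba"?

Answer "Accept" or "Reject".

Execution trace:
Initial: [q0]baabaaba
Step 1: δ(q0, b) = (q2, b, L) → [q2]□baabaaba
Step 2: δ(q2, □) = (qR, □, L) → [qR]□□baabaaba

The machine reaches the reject state qR and halts.

Answer: Reject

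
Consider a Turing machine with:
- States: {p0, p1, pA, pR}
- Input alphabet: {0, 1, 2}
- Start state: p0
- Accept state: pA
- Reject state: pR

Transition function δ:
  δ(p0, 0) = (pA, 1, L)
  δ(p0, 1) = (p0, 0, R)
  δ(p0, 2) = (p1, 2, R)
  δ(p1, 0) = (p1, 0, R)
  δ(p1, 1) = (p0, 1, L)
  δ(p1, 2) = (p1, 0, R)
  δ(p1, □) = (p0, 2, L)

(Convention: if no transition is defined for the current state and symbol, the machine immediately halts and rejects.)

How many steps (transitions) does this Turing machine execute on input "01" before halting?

Execution trace:
Initial: [p0]01
Step 1: δ(p0, 0) = (pA, 1, L) → [pA]□11

The machine reaches the accept state pA and halts.

The machine executed 1 step before halting.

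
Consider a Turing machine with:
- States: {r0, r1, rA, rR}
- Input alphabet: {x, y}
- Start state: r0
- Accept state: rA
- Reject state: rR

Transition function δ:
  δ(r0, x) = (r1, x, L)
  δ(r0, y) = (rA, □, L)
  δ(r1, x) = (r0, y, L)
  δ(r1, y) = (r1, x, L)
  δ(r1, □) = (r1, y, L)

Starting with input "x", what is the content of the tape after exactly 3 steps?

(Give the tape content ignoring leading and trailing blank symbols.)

Execution trace:
Initial: [r0]x
Step 1: δ(r0, x) = (r1, x, L) → [r1]□x
Step 2: δ(r1, □) = (r1, y, L) → [r1]□yx
Step 3: δ(r1, □) = (r1, y, L) → [r1]□yyx

After 3 steps, the tape (ignoring leading/trailing blanks) is: yyx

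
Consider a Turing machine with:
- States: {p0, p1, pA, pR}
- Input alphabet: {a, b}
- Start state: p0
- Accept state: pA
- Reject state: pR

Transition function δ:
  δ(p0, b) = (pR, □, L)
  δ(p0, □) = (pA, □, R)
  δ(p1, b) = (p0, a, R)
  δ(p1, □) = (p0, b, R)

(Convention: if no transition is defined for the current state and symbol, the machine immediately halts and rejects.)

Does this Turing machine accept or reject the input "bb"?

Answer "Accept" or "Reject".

Execution trace:
Initial: [p0]bb
Step 1: δ(p0, b) = (pR, □, L) → [pR]□□b

The machine reaches the reject state pR and halts.

Answer: Reject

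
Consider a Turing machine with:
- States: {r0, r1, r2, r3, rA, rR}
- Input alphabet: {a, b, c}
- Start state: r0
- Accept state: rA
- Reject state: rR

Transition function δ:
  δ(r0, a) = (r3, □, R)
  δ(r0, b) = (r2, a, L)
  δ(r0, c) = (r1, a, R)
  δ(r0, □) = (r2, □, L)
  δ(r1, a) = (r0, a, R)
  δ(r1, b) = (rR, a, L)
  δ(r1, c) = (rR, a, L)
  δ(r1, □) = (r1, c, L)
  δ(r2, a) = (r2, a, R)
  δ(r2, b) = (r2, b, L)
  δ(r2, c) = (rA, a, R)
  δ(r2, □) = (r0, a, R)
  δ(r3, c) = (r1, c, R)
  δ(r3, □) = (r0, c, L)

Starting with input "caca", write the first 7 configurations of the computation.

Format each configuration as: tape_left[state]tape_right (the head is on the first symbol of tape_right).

Transitions applied:
Step 1: δ(r0, c) = (r1, a, R)
Step 2: δ(r1, a) = (r0, a, R)
Step 3: δ(r0, c) = (r1, a, R)
Step 4: δ(r1, a) = (r0, a, R)
Step 5: δ(r0, □) = (r2, □, L)
Step 6: δ(r2, a) = (r2, a, R)

The first 7 configurations are:
[r0]caca ⊢ a[r1]aca ⊢ aa[r0]ca ⊢ aaa[r1]a ⊢ aaaa[r0]□ ⊢ aaa[r2]a□ ⊢ aaaa[r2]□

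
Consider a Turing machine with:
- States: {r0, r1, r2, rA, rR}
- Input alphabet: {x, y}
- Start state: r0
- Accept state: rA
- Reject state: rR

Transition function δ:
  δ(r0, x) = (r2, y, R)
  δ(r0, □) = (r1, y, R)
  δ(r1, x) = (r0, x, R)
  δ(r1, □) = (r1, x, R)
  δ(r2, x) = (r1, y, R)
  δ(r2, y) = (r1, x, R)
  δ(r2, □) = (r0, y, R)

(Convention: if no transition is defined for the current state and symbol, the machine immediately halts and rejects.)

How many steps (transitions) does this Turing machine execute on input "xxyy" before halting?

Execution trace:
Initial: [r0]xxyy
Step 1: δ(r0, x) = (r2, y, R) → y[r2]xyy
Step 2: δ(r2, x) = (r1, y, R) → yy[r1]yy

No transition is defined for δ(r1, y). By convention the machine halts and rejects.

The machine executed 2 steps before halting.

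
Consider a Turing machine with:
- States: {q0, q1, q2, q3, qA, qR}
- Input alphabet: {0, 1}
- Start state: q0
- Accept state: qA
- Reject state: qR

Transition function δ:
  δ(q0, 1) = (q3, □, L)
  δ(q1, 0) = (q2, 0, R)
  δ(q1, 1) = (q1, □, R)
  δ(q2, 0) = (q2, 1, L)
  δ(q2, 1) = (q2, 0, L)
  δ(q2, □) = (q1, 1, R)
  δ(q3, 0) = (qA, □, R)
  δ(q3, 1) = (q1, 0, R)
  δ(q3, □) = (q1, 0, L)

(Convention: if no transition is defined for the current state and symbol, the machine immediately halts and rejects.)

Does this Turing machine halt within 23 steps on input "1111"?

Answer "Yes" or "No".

Execution trace:
Initial: [q0]1111
Step 1: δ(q0, 1) = (q3, □, L) → [q3]□□111
Step 2: δ(q3, □) = (q1, 0, L) → [q1]□0□111

No transition is defined for δ(q1, □). By convention the machine halts and rejects.
The machine halted after 2 steps (within the 23-step bound).

Answer: Yes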